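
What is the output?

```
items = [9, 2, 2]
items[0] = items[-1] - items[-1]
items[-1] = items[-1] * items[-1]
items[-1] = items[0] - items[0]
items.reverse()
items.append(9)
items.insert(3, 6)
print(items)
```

items[0] = items[-1]-items[-1] = 2-2 = 0 → [0, 2, 2]
items[-1] = items[-1]*items[-1] = 2*2 = 4 → [0, 2, 4]
items[-1] = items[0]-items[0] = 0-0 = 0 → [0, 2, 0]
reverse → [0, 2, 0]
append 9 → [0, 2, 0, 9]
insert 6 at 3 → [0, 2, 0, 6, 9]

[0, 2, 0, 6, 9]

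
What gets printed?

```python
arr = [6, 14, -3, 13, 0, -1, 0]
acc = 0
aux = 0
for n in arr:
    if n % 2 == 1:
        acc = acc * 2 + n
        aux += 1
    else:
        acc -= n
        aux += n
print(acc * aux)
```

n=6: not odd, acc = 0-6 = -6; aux=6
n=14: not odd, acc = (-6)-14 = -20; aux=20
n=-3: odd, acc = (-20)*2+(-3) = -43; aux=21
n=13: odd, acc = (-43)*2+13 = -73; aux=22
n=0: not odd, acc = (-73)-0 = -73; aux=22
n=-1: odd, acc = (-73)*2+(-1) = -147; aux=23
n=0: not odd, acc = (-147)-0 = -147; aux=23
acc*aux = (-147)*23 = -3381

-3381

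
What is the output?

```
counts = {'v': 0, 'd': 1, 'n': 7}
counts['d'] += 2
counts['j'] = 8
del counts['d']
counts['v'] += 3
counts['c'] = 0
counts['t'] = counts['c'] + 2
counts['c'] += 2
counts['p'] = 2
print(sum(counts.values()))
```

24

counts['d'] = 1+2 = 3 → {'v': 0, 'd': 3, 'n': 7}
counts['j'] = 8 → {'v': 0, 'd': 3, 'n': 7, 'j': 8}
del 'd' → {'v': 0, 'n': 7, 'j': 8}
counts['v'] = 0+3 = 3 → {'v': 3, 'n': 7, 'j': 8}
counts['c'] = 0 → {'v': 3, 'n': 7, 'j': 8, 'c': 0}
counts['t'] = counts['c']+2 = 2 → {'v': 3, 'n': 7, 'j': 8, 'c': 0, 't': 2}
counts['c'] = 0+2 = 2 → {'v': 3, 'n': 7, 'j': 8, 'c': 2, 't': 2}
counts['p'] = 2 → {'v': 3, 'n': 7, 'j': 8, 'c': 2, 't': 2, 'p': 2}
sum of values = 24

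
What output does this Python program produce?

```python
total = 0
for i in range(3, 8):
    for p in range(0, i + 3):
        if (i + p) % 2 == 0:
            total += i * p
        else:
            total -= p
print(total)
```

i=3,p=0: odd sum, total = 0-0 = 0
i=3,p=1: even sum, total = 0+3 = 3
i=3,p=2: odd sum, total = 3-2 = 1
i=3,p=3: even sum, total = 1+9 = 10
i=3,p=4: odd sum, total = 10-4 = 6
i=3,p=5: even sum, total = 6+15 = 21
i=4,p=0: even sum, total = 21+0 = 21
i=4,p=1: odd sum, total = 21-1 = 20
i=4,p=2: even sum, total = 20+8 = 28
i=4,p=3: odd sum, total = 28-3 = 25
i=4,p=4: even sum, total = 25+16 = 41
i=4,p=5: odd sum, total = 41-5 = 36
i=4,p=6: even sum, total = 36+24 = 60
i=5,p=0: odd sum, total = 60-0 = 60
i=5,p=1: even sum, total = 60+5 = 65
i=5,p=2: odd sum, total = 65-2 = 63
i=5,p=3: even sum, total = 63+15 = 78
i=5,p=4: odd sum, total = 78-4 = 74
i=5,p=5: even sum, total = 74+25 = 99
i=5,p=6: odd sum, total = 99-6 = 93
i=5,p=7: even sum, total = 93+35 = 128
i=6,p=0: even sum, total = 128+0 = 128
i=6,p=1: odd sum, total = 128-1 = 127
i=6,p=2: even sum, total = 127+12 = 139
i=6,p=3: odd sum, total = 139-3 = 136
i=6,p=4: even sum, total = 136+24 = 160
i=6,p=5: odd sum, total = 160-5 = 155
i=6,p=6: even sum, total = 155+36 = 191
i=6,p=7: odd sum, total = 191-7 = 184
i=6,p=8: even sum, total = 184+48 = 232
i=7,p=0: odd sum, total = 232-0 = 232
i=7,p=1: even sum, total = 232+7 = 239
i=7,p=2: odd sum, total = 239-2 = 237
i=7,p=3: even sum, total = 237+21 = 258
i=7,p=4: odd sum, total = 258-4 = 254
i=7,p=5: even sum, total = 254+35 = 289
i=7,p=6: odd sum, total = 289-6 = 283
i=7,p=7: even sum, total = 283+49 = 332
i=7,p=8: odd sum, total = 332-8 = 324
i=7,p=9: even sum, total = 324+63 = 387

387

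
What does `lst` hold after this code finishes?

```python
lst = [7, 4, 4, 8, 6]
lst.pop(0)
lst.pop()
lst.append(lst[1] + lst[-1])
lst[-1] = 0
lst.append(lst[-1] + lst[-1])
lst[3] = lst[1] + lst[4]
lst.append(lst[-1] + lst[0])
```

pop(0) removes 7 → [4, 4, 8, 6]
pop() removes 6 → [4, 4, 8]
append lst[1]+lst[-1] = 4+8 = 12 → [4, 4, 8, 12]
lst[-1] = 0 → [4, 4, 8, 0]
append lst[-1]+lst[-1] = 0+0 = 0 → [4, 4, 8, 0, 0]
lst[3] = lst[1]+lst[4] = 4+0 = 4 → [4, 4, 8, 4, 0]
append lst[-1]+lst[0] = 0+4 = 4 → [4, 4, 8, 4, 0, 4]

[4, 4, 8, 4, 0, 4]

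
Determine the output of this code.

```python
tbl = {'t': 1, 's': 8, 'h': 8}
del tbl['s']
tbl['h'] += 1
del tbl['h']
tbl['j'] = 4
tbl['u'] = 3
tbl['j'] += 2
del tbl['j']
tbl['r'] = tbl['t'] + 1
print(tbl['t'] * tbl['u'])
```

3

del 's' → {'t': 1, 'h': 8}
tbl['h'] = 8+1 = 9 → {'t': 1, 'h': 9}
del 'h' → {'t': 1}
tbl['j'] = 4 → {'t': 1, 'j': 4}
tbl['u'] = 3 → {'t': 1, 'j': 4, 'u': 3}
tbl['j'] = 4+2 = 6 → {'t': 1, 'j': 6, 'u': 3}
del 'j' → {'t': 1, 'u': 3}
tbl['r'] = tbl['t']+1 = 2 → {'t': 1, 'u': 3, 'r': 2}
tbl['t']*tbl['u'] = 1*3 = 3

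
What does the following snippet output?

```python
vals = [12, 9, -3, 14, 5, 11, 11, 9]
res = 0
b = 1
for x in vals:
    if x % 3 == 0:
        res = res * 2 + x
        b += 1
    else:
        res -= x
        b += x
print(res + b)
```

99

x=12: %3==0, res = 0*2+12 = 12; b=2
x=9: %3==0, res = 12*2+9 = 33; b=3
x=-3: %3==0, res = 33*2+(-3) = 63; b=4
x=14: not %3==0, res = 63-14 = 49; b=18
x=5: not %3==0, res = 49-5 = 44; b=23
x=11: not %3==0, res = 44-11 = 33; b=34
x=11: not %3==0, res = 33-11 = 22; b=45
x=9: %3==0, res = 22*2+9 = 53; b=46
res+b = 53+46 = 99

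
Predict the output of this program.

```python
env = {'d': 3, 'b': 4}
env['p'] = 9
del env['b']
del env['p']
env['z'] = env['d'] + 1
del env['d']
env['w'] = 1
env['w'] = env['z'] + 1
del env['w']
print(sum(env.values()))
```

4

env['p'] = 9 → {'d': 3, 'b': 4, 'p': 9}
del 'b' → {'d': 3, 'p': 9}
del 'p' → {'d': 3}
env['z'] = env['d']+1 = 4 → {'d': 3, 'z': 4}
del 'd' → {'z': 4}
env['w'] = 1 → {'z': 4, 'w': 1}
env['w'] = env['z']+1 = 5 → {'z': 4, 'w': 5}
del 'w' → {'z': 4}
sum of values = 4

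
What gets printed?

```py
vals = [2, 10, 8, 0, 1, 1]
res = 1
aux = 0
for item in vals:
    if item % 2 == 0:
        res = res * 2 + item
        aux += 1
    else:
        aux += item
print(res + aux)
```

94

item=2: even, res = 1*2+2 = 4; aux=1
item=10: even, res = 4*2+10 = 18; aux=2
item=8: even, res = 18*2+8 = 44; aux=3
item=0: even, res = 44*2+0 = 88; aux=4
item=1: not even; aux=5
item=1: not even; aux=6
res+aux = 88+6 = 94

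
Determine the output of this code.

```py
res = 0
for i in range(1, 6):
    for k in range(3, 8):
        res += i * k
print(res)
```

375

i=1,k=3: res = 0+3 = 3
i=1,k=4: res = 3+4 = 7
i=1,k=5: res = 7+5 = 12
i=1,k=6: res = 12+6 = 18
i=1,k=7: res = 18+7 = 25
i=2,k=3: res = 25+6 = 31
i=2,k=4: res = 31+8 = 39
i=2,k=5: res = 39+10 = 49
i=2,k=6: res = 49+12 = 61
i=2,k=7: res = 61+14 = 75
i=3,k=3: res = 75+9 = 84
i=3,k=4: res = 84+12 = 96
i=3,k=5: res = 96+15 = 111
i=3,k=6: res = 111+18 = 129
i=3,k=7: res = 129+21 = 150
i=4,k=3: res = 150+12 = 162
i=4,k=4: res = 162+16 = 178
i=4,k=5: res = 178+20 = 198
i=4,k=6: res = 198+24 = 222
i=4,k=7: res = 222+28 = 250
i=5,k=3: res = 250+15 = 265
i=5,k=4: res = 265+20 = 285
i=5,k=5: res = 285+25 = 310
i=5,k=6: res = 310+30 = 340
i=5,k=7: res = 340+35 = 375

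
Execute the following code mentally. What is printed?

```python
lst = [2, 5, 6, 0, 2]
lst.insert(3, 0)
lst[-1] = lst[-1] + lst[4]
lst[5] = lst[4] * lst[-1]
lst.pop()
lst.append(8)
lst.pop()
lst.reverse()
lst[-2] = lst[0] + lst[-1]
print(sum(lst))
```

10

insert 0 at 3 → [2, 5, 6, 0, 0, 2]
lst[-1] = lst[-1]+lst[4] = 2+0 = 2 → [2, 5, 6, 0, 0, 2]
lst[5] = lst[4]*lst[-1] = 0*2 = 0 → [2, 5, 6, 0, 0, 0]
pop() removes 0 → [2, 5, 6, 0, 0]
append 8 → [2, 5, 6, 0, 0, 8]
pop() removes 8 → [2, 5, 6, 0, 0]
reverse → [0, 0, 6, 5, 2]
lst[-2] = lst[0]+lst[-1] = 0+2 = 2 → [0, 0, 6, 2, 2]
sum = 10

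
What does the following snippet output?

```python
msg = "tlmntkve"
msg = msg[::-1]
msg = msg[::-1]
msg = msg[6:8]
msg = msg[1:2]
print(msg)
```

reverse → 'evktnmlt'
reverse → 'tlmntkve'
slice [6:8] → 've'
slice [1:2] → 'e'

e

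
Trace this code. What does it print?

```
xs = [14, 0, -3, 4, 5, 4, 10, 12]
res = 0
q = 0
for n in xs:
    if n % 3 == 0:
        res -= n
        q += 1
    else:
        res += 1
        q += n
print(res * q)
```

n=14: not %3==0, res = 0+1 = 1; q=14
n=0: %3==0, res = 1-0 = 1; q=15
n=-3: %3==0, res = 1-(-3) = 4; q=16
n=4: not %3==0, res = 4+1 = 5; q=20
n=5: not %3==0, res = 5+1 = 6; q=25
n=4: not %3==0, res = 6+1 = 7; q=29
n=10: not %3==0, res = 7+1 = 8; q=39
n=12: %3==0, res = 8-12 = -4; q=40
res*q = (-4)*40 = -160

-160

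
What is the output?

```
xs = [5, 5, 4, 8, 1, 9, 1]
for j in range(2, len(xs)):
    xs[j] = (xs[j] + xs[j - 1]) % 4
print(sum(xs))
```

j=2: xs[2] = (4+5)%4 = 1 → [5, 5, 1, 8, 1, 9, 1]
j=3: xs[3] = (8+1)%4 = 1 → [5, 5, 1, 1, 1, 9, 1]
j=4: xs[4] = (1+1)%4 = 2 → [5, 5, 1, 1, 2, 9, 1]
j=5: xs[5] = (9+2)%4 = 3 → [5, 5, 1, 1, 2, 3, 1]
j=6: xs[6] = (1+3)%4 = 0 → [5, 5, 1, 1, 2, 3, 0]
sum = 17

17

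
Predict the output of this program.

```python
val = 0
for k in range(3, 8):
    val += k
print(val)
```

25

k=3: val = 0+3 = 3
k=4: val = 3+4 = 7
k=5: val = 7+5 = 12
k=6: val = 12+6 = 18
k=7: val = 18+7 = 25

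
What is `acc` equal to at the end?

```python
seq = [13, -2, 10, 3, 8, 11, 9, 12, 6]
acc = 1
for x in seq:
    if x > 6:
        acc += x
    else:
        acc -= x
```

x=13: >6, acc = 1+13 = 14
x=-2: not >6, acc = 14-(-2) = 16
x=10: >6, acc = 16+10 = 26
x=3: not >6, acc = 26-3 = 23
x=8: >6, acc = 23+8 = 31
x=11: >6, acc = 31+11 = 42
x=9: >6, acc = 42+9 = 51
x=12: >6, acc = 51+12 = 63
x=6: not >6, acc = 63-6 = 57

57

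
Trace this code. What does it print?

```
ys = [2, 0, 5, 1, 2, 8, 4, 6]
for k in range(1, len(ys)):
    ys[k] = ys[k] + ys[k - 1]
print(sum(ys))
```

k=1: ys[1] = 0+2 = 2 → [2, 2, 5, 1, 2, 8, 4, 6]
k=2: ys[2] = 5+2 = 7 → [2, 2, 7, 1, 2, 8, 4, 6]
k=3: ys[3] = 1+7 = 8 → [2, 2, 7, 8, 2, 8, 4, 6]
k=4: ys[4] = 2+8 = 10 → [2, 2, 7, 8, 10, 8, 4, 6]
k=5: ys[5] = 8+10 = 18 → [2, 2, 7, 8, 10, 18, 4, 6]
k=6: ys[6] = 4+18 = 22 → [2, 2, 7, 8, 10, 18, 22, 6]
k=7: ys[7] = 6+22 = 28 → [2, 2, 7, 8, 10, 18, 22, 28]
sum = 97

97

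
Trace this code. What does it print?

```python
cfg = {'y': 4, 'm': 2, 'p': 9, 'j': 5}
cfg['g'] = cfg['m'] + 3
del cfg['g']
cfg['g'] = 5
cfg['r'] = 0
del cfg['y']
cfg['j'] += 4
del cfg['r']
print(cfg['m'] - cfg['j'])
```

cfg['g'] = cfg['m']+3 = 5 → {'y': 4, 'm': 2, 'p': 9, 'j': 5, 'g': 5}
del 'g' → {'y': 4, 'm': 2, 'p': 9, 'j': 5}
cfg['g'] = 5 → {'y': 4, 'm': 2, 'p': 9, 'j': 5, 'g': 5}
cfg['r'] = 0 → {'y': 4, 'm': 2, 'p': 9, 'j': 5, 'g': 5, 'r': 0}
del 'y' → {'m': 2, 'p': 9, 'j': 5, 'g': 5, 'r': 0}
cfg['j'] = 5+4 = 9 → {'m': 2, 'p': 9, 'j': 9, 'g': 5, 'r': 0}
del 'r' → {'m': 2, 'p': 9, 'j': 9, 'g': 5}
cfg['m']-cfg['j'] = 2-9 = -7

-7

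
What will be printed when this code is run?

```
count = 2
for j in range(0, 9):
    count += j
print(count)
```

j=0: count = 2+0 = 2
j=1: count = 2+1 = 3
j=2: count = 3+2 = 5
j=3: count = 5+3 = 8
j=4: count = 8+4 = 12
j=5: count = 12+5 = 17
j=6: count = 17+6 = 23
j=7: count = 23+7 = 30
j=8: count = 30+8 = 38

38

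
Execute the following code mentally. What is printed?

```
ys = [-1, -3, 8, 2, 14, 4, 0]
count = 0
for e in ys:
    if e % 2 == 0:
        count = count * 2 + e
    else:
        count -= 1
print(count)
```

144

e=-1: not even, count = 0-1 = -1
e=-3: not even, count = (-1)-1 = -2
e=8: even, count = (-2)*2+8 = 4
e=2: even, count = 4*2+2 = 10
e=14: even, count = 10*2+14 = 34
e=4: even, count = 34*2+4 = 72
e=0: even, count = 72*2+0 = 144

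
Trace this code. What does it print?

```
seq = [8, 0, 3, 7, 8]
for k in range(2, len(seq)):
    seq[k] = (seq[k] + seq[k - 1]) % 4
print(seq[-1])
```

2

k=2: seq[2] = (3+0)%4 = 3 → [8, 0, 3, 7, 8]
k=3: seq[3] = (7+3)%4 = 2 → [8, 0, 3, 2, 8]
k=4: seq[4] = (8+2)%4 = 2 → [8, 0, 3, 2, 2]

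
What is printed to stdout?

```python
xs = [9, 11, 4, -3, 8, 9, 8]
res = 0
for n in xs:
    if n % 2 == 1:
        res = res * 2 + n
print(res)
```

n=9: odd, res = 0*2+9 = 9
n=11: odd, res = 9*2+11 = 29
n=4: not odd
n=-3: odd, res = 29*2+(-3) = 55
n=8: not odd
n=9: odd, res = 55*2+9 = 119
n=8: not odd

119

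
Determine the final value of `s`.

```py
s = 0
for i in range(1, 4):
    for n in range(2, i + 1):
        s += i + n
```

15

i=2,n=2: s = 0+4 = 4
i=3,n=2: s = 4+5 = 9
i=3,n=3: s = 9+6 = 15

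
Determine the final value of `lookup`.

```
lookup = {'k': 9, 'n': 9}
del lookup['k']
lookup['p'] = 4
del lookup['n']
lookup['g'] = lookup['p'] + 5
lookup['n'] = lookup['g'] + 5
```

{'p': 4, 'g': 9, 'n': 14}

del 'k' → {'n': 9}
lookup['p'] = 4 → {'n': 9, 'p': 4}
del 'n' → {'p': 4}
lookup['g'] = lookup['p']+5 = 9 → {'p': 4, 'g': 9}
lookup['n'] = lookup['g']+5 = 14 → {'p': 4, 'g': 9, 'n': 14}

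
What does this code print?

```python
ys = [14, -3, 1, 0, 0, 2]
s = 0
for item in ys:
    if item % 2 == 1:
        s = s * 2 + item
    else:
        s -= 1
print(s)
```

-12

item=14: not odd, s = 0-1 = -1
item=-3: odd, s = (-1)*2+(-3) = -5
item=1: odd, s = (-5)*2+1 = -9
item=0: not odd, s = (-9)-1 = -10
item=0: not odd, s = (-10)-1 = -11
item=2: not odd, s = (-11)-1 = -12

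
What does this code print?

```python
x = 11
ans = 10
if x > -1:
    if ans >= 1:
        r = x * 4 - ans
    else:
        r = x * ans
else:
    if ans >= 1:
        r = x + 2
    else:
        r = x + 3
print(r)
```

x=11, ans=10
x > -1 is True; ans >= 1 is True
→ r = x * 4 - ans = 34

34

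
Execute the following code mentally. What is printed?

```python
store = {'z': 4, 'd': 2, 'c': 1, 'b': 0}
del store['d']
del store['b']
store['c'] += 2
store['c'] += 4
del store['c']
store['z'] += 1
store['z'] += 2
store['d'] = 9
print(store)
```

{'z': 7, 'd': 9}

del 'd' → {'z': 4, 'c': 1, 'b': 0}
del 'b' → {'z': 4, 'c': 1}
store['c'] = 1+2 = 3 → {'z': 4, 'c': 3}
store['c'] = 3+4 = 7 → {'z': 4, 'c': 7}
del 'c' → {'z': 4}
store['z'] = 4+1 = 5 → {'z': 5}
store['z'] = 5+2 = 7 → {'z': 7}
store['d'] = 9 → {'z': 7, 'd': 9}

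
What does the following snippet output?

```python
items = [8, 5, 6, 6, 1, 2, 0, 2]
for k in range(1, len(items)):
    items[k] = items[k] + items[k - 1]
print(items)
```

[8, 13, 19, 25, 26, 28, 28, 30]

k=1: items[1] = 5+8 = 13 → [8, 13, 6, 6, 1, 2, 0, 2]
k=2: items[2] = 6+13 = 19 → [8, 13, 19, 6, 1, 2, 0, 2]
k=3: items[3] = 6+19 = 25 → [8, 13, 19, 25, 1, 2, 0, 2]
k=4: items[4] = 1+25 = 26 → [8, 13, 19, 25, 26, 2, 0, 2]
k=5: items[5] = 2+26 = 28 → [8, 13, 19, 25, 26, 28, 0, 2]
k=6: items[6] = 0+28 = 28 → [8, 13, 19, 25, 26, 28, 28, 2]
k=7: items[7] = 2+28 = 30 → [8, 13, 19, 25, 26, 28, 28, 30]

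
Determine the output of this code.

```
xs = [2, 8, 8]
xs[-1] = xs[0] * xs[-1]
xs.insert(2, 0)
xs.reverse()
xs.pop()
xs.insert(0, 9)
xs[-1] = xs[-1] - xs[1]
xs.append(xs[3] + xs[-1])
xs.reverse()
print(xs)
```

xs[-1] = xs[0]*xs[-1] = 2*8 = 16 → [2, 8, 16]
insert 0 at 2 → [2, 8, 0, 16]
reverse → [16, 0, 8, 2]
pop() removes 2 → [16, 0, 8]
insert 9 at 0 → [9, 16, 0, 8]
xs[-1] = xs[-1]-xs[1] = 8-16 = -8 → [9, 16, 0, -8]
append xs[3]+xs[-1] = (-8)+(-8) = -16 → [9, 16, 0, -8, -16]
reverse → [-16, -8, 0, 16, 9]

[-16, -8, 0, 16, 9]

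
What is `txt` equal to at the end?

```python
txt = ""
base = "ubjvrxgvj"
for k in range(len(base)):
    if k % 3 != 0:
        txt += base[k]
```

'bjrxvj'

k=0: skip
k=1: add 'b' → 'b'
k=2: add 'j' → 'bj'
k=3: skip
k=4: add 'r' → 'bjr'
k=5: add 'x' → 'bjrx'
k=6: skip
k=7: add 'v' → 'bjrxv'
k=8: add 'j' → 'bjrxvj'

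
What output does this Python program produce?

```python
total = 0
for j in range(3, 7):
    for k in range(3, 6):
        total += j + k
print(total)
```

j=3,k=3: total = 0+6 = 6
j=3,k=4: total = 6+7 = 13
j=3,k=5: total = 13+8 = 21
j=4,k=3: total = 21+7 = 28
j=4,k=4: total = 28+8 = 36
j=4,k=5: total = 36+9 = 45
j=5,k=3: total = 45+8 = 53
j=5,k=4: total = 53+9 = 62
j=5,k=5: total = 62+10 = 72
j=6,k=3: total = 72+9 = 81
j=6,k=4: total = 81+10 = 91
j=6,k=5: total = 91+11 = 102

102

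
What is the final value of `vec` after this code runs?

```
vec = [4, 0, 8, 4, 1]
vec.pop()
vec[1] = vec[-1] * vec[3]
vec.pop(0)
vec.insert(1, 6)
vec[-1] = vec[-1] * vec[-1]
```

pop() removes 1 → [4, 0, 8, 4]
vec[1] = vec[-1]*vec[3] = 4*4 = 16 → [4, 16, 8, 4]
pop(0) removes 4 → [16, 8, 4]
insert 6 at 1 → [16, 6, 8, 4]
vec[-1] = vec[-1]*vec[-1] = 4*4 = 16 → [16, 6, 8, 16]

[16, 6, 8, 16]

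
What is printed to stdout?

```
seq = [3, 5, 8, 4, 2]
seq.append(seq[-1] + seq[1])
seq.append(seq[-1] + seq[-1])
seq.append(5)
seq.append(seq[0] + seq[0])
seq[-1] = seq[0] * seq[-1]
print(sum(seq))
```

66

append seq[-1]+seq[1] = 2+5 = 7 → [3, 5, 8, 4, 2, 7]
append seq[-1]+seq[-1] = 7+7 = 14 → [3, 5, 8, 4, 2, 7, 14]
append 5 → [3, 5, 8, 4, 2, 7, 14, 5]
append seq[0]+seq[0] = 3+3 = 6 → [3, 5, 8, 4, 2, 7, 14, 5, 6]
seq[-1] = seq[0]*seq[-1] = 3*6 = 18 → [3, 5, 8, 4, 2, 7, 14, 5, 18]
sum = 66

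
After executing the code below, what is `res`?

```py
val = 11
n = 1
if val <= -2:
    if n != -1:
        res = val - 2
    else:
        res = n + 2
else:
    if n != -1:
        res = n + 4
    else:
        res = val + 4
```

5

val=11, n=1
val <= -2 is False; n != -1 is True
→ res = n + 4 = 5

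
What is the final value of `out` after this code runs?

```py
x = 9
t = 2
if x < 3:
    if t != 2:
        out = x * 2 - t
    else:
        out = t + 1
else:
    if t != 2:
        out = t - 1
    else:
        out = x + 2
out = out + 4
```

x=9, t=2
x < 3 is False; t != 2 is False
→ out = x + 2 = 11
out = 11+4 = 15

15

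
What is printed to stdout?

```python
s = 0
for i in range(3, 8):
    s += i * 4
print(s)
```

100

i=3: s = 0+3*4 = 12
i=4: s = 12+4*4 = 28
i=5: s = 28+5*4 = 48
i=6: s = 48+6*4 = 72
i=7: s = 72+7*4 = 100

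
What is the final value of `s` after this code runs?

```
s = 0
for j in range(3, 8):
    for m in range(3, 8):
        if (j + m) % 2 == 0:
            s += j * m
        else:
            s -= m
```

j=3,m=3: even sum, s = 0+9 = 9
j=3,m=4: odd sum, s = 9-4 = 5
j=3,m=5: even sum, s = 5+15 = 20
j=3,m=6: odd sum, s = 20-6 = 14
j=3,m=7: even sum, s = 14+21 = 35
j=4,m=3: odd sum, s = 35-3 = 32
j=4,m=4: even sum, s = 32+16 = 48
j=4,m=5: odd sum, s = 48-5 = 43
j=4,m=6: even sum, s = 43+24 = 67
j=4,m=7: odd sum, s = 67-7 = 60
j=5,m=3: even sum, s = 60+15 = 75
j=5,m=4: odd sum, s = 75-4 = 71
j=5,m=5: even sum, s = 71+25 = 96
j=5,m=6: odd sum, s = 96-6 = 90
j=5,m=7: even sum, s = 90+35 = 125
j=6,m=3: odd sum, s = 125-3 = 122
j=6,m=4: even sum, s = 122+24 = 146
j=6,m=5: odd sum, s = 146-5 = 141
j=6,m=6: even sum, s = 141+36 = 177
j=6,m=7: odd sum, s = 177-7 = 170
j=7,m=3: even sum, s = 170+21 = 191
j=7,m=4: odd sum, s = 191-4 = 187
j=7,m=5: even sum, s = 187+35 = 222
j=7,m=6: odd sum, s = 222-6 = 216
j=7,m=7: even sum, s = 216+49 = 265

265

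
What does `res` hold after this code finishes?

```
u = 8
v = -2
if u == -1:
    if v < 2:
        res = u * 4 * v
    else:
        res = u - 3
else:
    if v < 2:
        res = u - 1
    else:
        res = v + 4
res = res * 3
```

u=8, v=-2
u == -1 is False; v < 2 is True
→ res = u - 1 = 7
res = 7*3 = 21

21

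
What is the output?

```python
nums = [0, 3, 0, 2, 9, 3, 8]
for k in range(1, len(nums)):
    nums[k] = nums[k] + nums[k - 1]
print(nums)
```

k=1: nums[1] = 3+0 = 3 → [0, 3, 0, 2, 9, 3, 8]
k=2: nums[2] = 0+3 = 3 → [0, 3, 3, 2, 9, 3, 8]
k=3: nums[3] = 2+3 = 5 → [0, 3, 3, 5, 9, 3, 8]
k=4: nums[4] = 9+5 = 14 → [0, 3, 3, 5, 14, 3, 8]
k=5: nums[5] = 3+14 = 17 → [0, 3, 3, 5, 14, 17, 8]
k=6: nums[6] = 8+17 = 25 → [0, 3, 3, 5, 14, 17, 25]

[0, 3, 3, 5, 14, 17, 25]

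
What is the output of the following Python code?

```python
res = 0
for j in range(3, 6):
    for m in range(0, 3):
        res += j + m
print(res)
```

45

j=3,m=0: res = 0+3 = 3
j=3,m=1: res = 3+4 = 7
j=3,m=2: res = 7+5 = 12
j=4,m=0: res = 12+4 = 16
j=4,m=1: res = 16+5 = 21
j=4,m=2: res = 21+6 = 27
j=5,m=0: res = 27+5 = 32
j=5,m=1: res = 32+6 = 38
j=5,m=2: res = 38+7 = 45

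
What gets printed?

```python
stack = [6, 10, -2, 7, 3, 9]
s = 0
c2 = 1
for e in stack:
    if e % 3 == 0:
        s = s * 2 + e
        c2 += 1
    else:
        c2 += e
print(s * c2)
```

741

e=6: %3==0, s = 0*2+6 = 6; c2=2
e=10: not %3==0; c2=12
e=-2: not %3==0; c2=10
e=7: not %3==0; c2=17
e=3: %3==0, s = 6*2+3 = 15; c2=18
e=9: %3==0, s = 15*2+9 = 39; c2=19
s*c2 = 39*19 = 741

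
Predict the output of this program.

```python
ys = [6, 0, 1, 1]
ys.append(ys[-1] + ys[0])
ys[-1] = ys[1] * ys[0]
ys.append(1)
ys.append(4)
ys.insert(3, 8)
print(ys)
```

append ys[-1]+ys[0] = 1+6 = 7 → [6, 0, 1, 1, 7]
ys[-1] = ys[1]*ys[0] = 0*6 = 0 → [6, 0, 1, 1, 0]
append 1 → [6, 0, 1, 1, 0, 1]
append 4 → [6, 0, 1, 1, 0, 1, 4]
insert 8 at 3 → [6, 0, 1, 8, 1, 0, 1, 4]

[6, 0, 1, 8, 1, 0, 1, 4]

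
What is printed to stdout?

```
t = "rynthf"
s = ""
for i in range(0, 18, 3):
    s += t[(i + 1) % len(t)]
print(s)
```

yhyhyh

i=0: add t[1]='y' → 'y'
i=3: add t[4]='h' → 'yh'
i=6: add t[1]='y' → 'yhy'
i=9: add t[4]='h' → 'yhyh'
i=12: add t[1]='y' → 'yhyhy'
i=15: add t[4]='h' → 'yhyhyh'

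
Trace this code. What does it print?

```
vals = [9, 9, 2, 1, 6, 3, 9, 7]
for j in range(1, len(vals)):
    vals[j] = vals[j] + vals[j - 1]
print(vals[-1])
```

46

j=1: vals[1] = 9+9 = 18 → [9, 18, 2, 1, 6, 3, 9, 7]
j=2: vals[2] = 2+18 = 20 → [9, 18, 20, 1, 6, 3, 9, 7]
j=3: vals[3] = 1+20 = 21 → [9, 18, 20, 21, 6, 3, 9, 7]
j=4: vals[4] = 6+21 = 27 → [9, 18, 20, 21, 27, 3, 9, 7]
j=5: vals[5] = 3+27 = 30 → [9, 18, 20, 21, 27, 30, 9, 7]
j=6: vals[6] = 9+30 = 39 → [9, 18, 20, 21, 27, 30, 39, 7]
j=7: vals[7] = 7+39 = 46 → [9, 18, 20, 21, 27, 30, 39, 46]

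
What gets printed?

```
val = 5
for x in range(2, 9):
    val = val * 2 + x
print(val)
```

x=2: val = 5*2+2 = 12
x=3: val = 12*2+3 = 27
x=4: val = 27*2+4 = 58
x=5: val = 58*2+5 = 121
x=6: val = 121*2+6 = 248
x=7: val = 248*2+7 = 503
x=8: val = 503*2+8 = 1014

1014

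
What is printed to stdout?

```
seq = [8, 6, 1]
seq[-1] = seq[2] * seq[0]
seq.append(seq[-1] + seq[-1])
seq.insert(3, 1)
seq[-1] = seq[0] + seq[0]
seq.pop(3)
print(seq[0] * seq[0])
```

64

seq[-1] = seq[2]*seq[0] = 1*8 = 8 → [8, 6, 8]
append seq[-1]+seq[-1] = 8+8 = 16 → [8, 6, 8, 16]
insert 1 at 3 → [8, 6, 8, 1, 16]
seq[-1] = seq[0]+seq[0] = 8+8 = 16 → [8, 6, 8, 1, 16]
pop(3) removes 1 → [8, 6, 8, 16]
seq[0]*seq[0] = 8*8 = 64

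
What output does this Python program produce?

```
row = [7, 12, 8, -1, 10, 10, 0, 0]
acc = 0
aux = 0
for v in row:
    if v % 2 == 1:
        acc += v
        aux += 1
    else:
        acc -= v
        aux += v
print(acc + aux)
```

v=7: odd, acc = 0+7 = 7; aux=1
v=12: not odd, acc = 7-12 = -5; aux=13
v=8: not odd, acc = (-5)-8 = -13; aux=21
v=-1: odd, acc = (-13)+(-1) = -14; aux=22
v=10: not odd, acc = (-14)-10 = -24; aux=32
v=10: not odd, acc = (-24)-10 = -34; aux=42
v=0: not odd, acc = (-34)-0 = -34; aux=42
v=0: not odd, acc = (-34)-0 = -34; aux=42
acc+aux = (-34)+42 = 8

8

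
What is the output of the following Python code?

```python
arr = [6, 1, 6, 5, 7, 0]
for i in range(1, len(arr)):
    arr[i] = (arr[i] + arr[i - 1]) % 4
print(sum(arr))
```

i=1: arr[1] = (1+6)%4 = 3 → [6, 3, 6, 5, 7, 0]
i=2: arr[2] = (6+3)%4 = 1 → [6, 3, 1, 5, 7, 0]
i=3: arr[3] = (5+1)%4 = 2 → [6, 3, 1, 2, 7, 0]
i=4: arr[4] = (7+2)%4 = 1 → [6, 3, 1, 2, 1, 0]
i=5: arr[5] = (0+1)%4 = 1 → [6, 3, 1, 2, 1, 1]
sum = 14

14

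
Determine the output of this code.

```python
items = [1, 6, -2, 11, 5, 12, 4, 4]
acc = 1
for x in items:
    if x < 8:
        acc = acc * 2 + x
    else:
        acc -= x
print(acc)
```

x=1: <8, acc = 1*2+1 = 3
x=6: <8, acc = 3*2+6 = 12
x=-2: <8, acc = 12*2+(-2) = 22
x=11: not <8, acc = 22-11 = 11
x=5: <8, acc = 11*2+5 = 27
x=12: not <8, acc = 27-12 = 15
x=4: <8, acc = 15*2+4 = 34
x=4: <8, acc = 34*2+4 = 72

72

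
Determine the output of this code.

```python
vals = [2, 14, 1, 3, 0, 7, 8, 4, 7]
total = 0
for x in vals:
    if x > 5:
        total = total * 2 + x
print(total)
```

163

x=2: not >5
x=14: >5, total = 0*2+14 = 14
x=1: not >5
x=3: not >5
x=0: not >5
x=7: >5, total = 14*2+7 = 35
x=8: >5, total = 35*2+8 = 78
x=4: not >5
x=7: >5, total = 78*2+7 = 163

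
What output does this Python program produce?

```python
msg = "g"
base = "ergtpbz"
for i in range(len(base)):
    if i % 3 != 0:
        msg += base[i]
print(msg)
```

grgpb

i=0: skip
i=1: add 'r' → 'gr'
i=2: add 'g' → 'grg'
i=3: skip
i=4: add 'p' → 'grgp'
i=5: add 'b' → 'grgpb'
i=6: skip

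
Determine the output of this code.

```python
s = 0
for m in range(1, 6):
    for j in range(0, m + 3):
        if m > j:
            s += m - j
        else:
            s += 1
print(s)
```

m=1,j=0: 1>0, s = 0+1 = 1
m=1,j=1: not 1>1, s = 1+1 = 2
m=1,j=2: not 1>2, s = 2+1 = 3
m=1,j=3: not 1>3, s = 3+1 = 4
m=2,j=0: 2>0, s = 4+2 = 6
m=2,j=1: 2>1, s = 6+1 = 7
m=2,j=2: not 2>2, s = 7+1 = 8
m=2,j=3: not 2>3, s = 8+1 = 9
m=2,j=4: not 2>4, s = 9+1 = 10
m=3,j=0: 3>0, s = 10+3 = 13
m=3,j=1: 3>1, s = 13+2 = 15
m=3,j=2: 3>2, s = 15+1 = 16
m=3,j=3: not 3>3, s = 16+1 = 17
m=3,j=4: not 3>4, s = 17+1 = 18
m=3,j=5: not 3>5, s = 18+1 = 19
m=4,j=0: 4>0, s = 19+4 = 23
m=4,j=1: 4>1, s = 23+3 = 26
m=4,j=2: 4>2, s = 26+2 = 28
m=4,j=3: 4>3, s = 28+1 = 29
m=4,j=4: not 4>4, s = 29+1 = 30
m=4,j=5: not 4>5, s = 30+1 = 31
m=4,j=6: not 4>6, s = 31+1 = 32
m=5,j=0: 5>0, s = 32+5 = 37
m=5,j=1: 5>1, s = 37+4 = 41
m=5,j=2: 5>2, s = 41+3 = 44
m=5,j=3: 5>3, s = 44+2 = 46
m=5,j=4: 5>4, s = 46+1 = 47
m=5,j=5: not 5>5, s = 47+1 = 48
m=5,j=6: not 5>6, s = 48+1 = 49
m=5,j=7: not 5>7, s = 49+1 = 50

50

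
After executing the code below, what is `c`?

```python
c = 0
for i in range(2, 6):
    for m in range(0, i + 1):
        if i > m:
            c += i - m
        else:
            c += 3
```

46

i=2,m=0: 2>0, c = 0+2 = 2
i=2,m=1: 2>1, c = 2+1 = 3
i=2,m=2: not 2>2, c = 3+3 = 6
i=3,m=0: 3>0, c = 6+3 = 9
i=3,m=1: 3>1, c = 9+2 = 11
i=3,m=2: 3>2, c = 11+1 = 12
i=3,m=3: not 3>3, c = 12+3 = 15
i=4,m=0: 4>0, c = 15+4 = 19
i=4,m=1: 4>1, c = 19+3 = 22
i=4,m=2: 4>2, c = 22+2 = 24
i=4,m=3: 4>3, c = 24+1 = 25
i=4,m=4: not 4>4, c = 25+3 = 28
i=5,m=0: 5>0, c = 28+5 = 33
i=5,m=1: 5>1, c = 33+4 = 37
i=5,m=2: 5>2, c = 37+3 = 40
i=5,m=3: 5>3, c = 40+2 = 42
i=5,m=4: 5>4, c = 42+1 = 43
i=5,m=5: not 5>5, c = 43+3 = 46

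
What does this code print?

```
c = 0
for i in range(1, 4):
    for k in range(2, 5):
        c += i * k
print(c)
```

54

i=1,k=2: c = 0+2 = 2
i=1,k=3: c = 2+3 = 5
i=1,k=4: c = 5+4 = 9
i=2,k=2: c = 9+4 = 13
i=2,k=3: c = 13+6 = 19
i=2,k=4: c = 19+8 = 27
i=3,k=2: c = 27+6 = 33
i=3,k=3: c = 33+9 = 42
i=3,k=4: c = 42+12 = 54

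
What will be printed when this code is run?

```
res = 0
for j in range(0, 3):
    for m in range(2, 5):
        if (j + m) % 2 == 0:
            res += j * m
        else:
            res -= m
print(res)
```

j=0,m=2: even sum, res = 0+0 = 0
j=0,m=3: odd sum, res = 0-3 = -3
j=0,m=4: even sum, res = (-3)+0 = -3
j=1,m=2: odd sum, res = (-3)-2 = -5
j=1,m=3: even sum, res = (-5)+3 = -2
j=1,m=4: odd sum, res = (-2)-4 = -6
j=2,m=2: even sum, res = (-6)+4 = -2
j=2,m=3: odd sum, res = (-2)-3 = -5
j=2,m=4: even sum, res = (-5)+8 = 3

3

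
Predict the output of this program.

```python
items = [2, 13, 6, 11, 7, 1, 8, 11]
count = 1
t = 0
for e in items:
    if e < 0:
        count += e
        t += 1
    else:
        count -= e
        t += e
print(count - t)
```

-117

e=2: not <0, count = 1-2 = -1; t=2
e=13: not <0, count = (-1)-13 = -14; t=15
e=6: not <0, count = (-14)-6 = -20; t=21
e=11: not <0, count = (-20)-11 = -31; t=32
e=7: not <0, count = (-31)-7 = -38; t=39
e=1: not <0, count = (-38)-1 = -39; t=40
e=8: not <0, count = (-39)-8 = -47; t=48
e=11: not <0, count = (-47)-11 = -58; t=59
count-t = (-58)-59 = -117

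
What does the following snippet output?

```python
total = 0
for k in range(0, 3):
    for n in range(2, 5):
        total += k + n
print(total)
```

36

k=0,n=2: total = 0+2 = 2
k=0,n=3: total = 2+3 = 5
k=0,n=4: total = 5+4 = 9
k=1,n=2: total = 9+3 = 12
k=1,n=3: total = 12+4 = 16
k=1,n=4: total = 16+5 = 21
k=2,n=2: total = 21+4 = 25
k=2,n=3: total = 25+5 = 30
k=2,n=4: total = 30+6 = 36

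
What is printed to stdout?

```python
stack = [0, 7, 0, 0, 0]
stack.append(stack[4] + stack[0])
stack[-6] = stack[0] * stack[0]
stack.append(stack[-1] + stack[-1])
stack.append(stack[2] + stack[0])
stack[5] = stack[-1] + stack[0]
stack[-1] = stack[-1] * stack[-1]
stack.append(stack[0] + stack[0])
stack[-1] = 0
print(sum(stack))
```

7

append stack[4]+stack[0] = 0+0 = 0 → [0, 7, 0, 0, 0, 0]
stack[-6] = stack[0]*stack[0] = 0*0 = 0 → [0, 7, 0, 0, 0, 0]
append stack[-1]+stack[-1] = 0+0 = 0 → [0, 7, 0, 0, 0, 0, 0]
append stack[2]+stack[0] = 0+0 = 0 → [0, 7, 0, 0, 0, 0, 0, 0]
stack[5] = stack[-1]+stack[0] = 0+0 = 0 → [0, 7, 0, 0, 0, 0, 0, 0]
stack[-1] = stack[-1]*stack[-1] = 0*0 = 0 → [0, 7, 0, 0, 0, 0, 0, 0]
append stack[0]+stack[0] = 0+0 = 0 → [0, 7, 0, 0, 0, 0, 0, 0, 0]
stack[-1] = 0 → [0, 7, 0, 0, 0, 0, 0, 0, 0]
sum = 7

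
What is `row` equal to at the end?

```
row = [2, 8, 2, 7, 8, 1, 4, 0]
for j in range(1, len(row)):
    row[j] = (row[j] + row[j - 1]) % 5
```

j=1: row[1] = (8+2)%5 = 0 → [2, 0, 2, 7, 8, 1, 4, 0]
j=2: row[2] = (2+0)%5 = 2 → [2, 0, 2, 7, 8, 1, 4, 0]
j=3: row[3] = (7+2)%5 = 4 → [2, 0, 2, 4, 8, 1, 4, 0]
j=4: row[4] = (8+4)%5 = 2 → [2, 0, 2, 4, 2, 1, 4, 0]
j=5: row[5] = (1+2)%5 = 3 → [2, 0, 2, 4, 2, 3, 4, 0]
j=6: row[6] = (4+3)%5 = 2 → [2, 0, 2, 4, 2, 3, 2, 0]
j=7: row[7] = (0+2)%5 = 2 → [2, 0, 2, 4, 2, 3, 2, 2]

[2, 0, 2, 4, 2, 3, 2, 2]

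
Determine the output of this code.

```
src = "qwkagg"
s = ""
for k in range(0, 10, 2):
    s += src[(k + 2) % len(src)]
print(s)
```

k=0: add src[2]='k' → 'k'
k=2: add src[4]='g' → 'kg'
k=4: add src[0]='q' → 'kgq'
k=6: add src[2]='k' → 'kgqk'
k=8: add src[4]='g' → 'kgqkg'

kgqkg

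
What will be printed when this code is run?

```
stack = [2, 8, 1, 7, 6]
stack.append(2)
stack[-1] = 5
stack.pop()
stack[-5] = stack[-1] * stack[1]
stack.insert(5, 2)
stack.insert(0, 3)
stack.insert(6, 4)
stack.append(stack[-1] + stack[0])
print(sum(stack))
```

84

append 2 → [2, 8, 1, 7, 6, 2]
stack[-1] = 5 → [2, 8, 1, 7, 6, 5]
pop() removes 5 → [2, 8, 1, 7, 6]
stack[-5] = stack[-1]*stack[1] = 6*8 = 48 → [48, 8, 1, 7, 6]
insert 2 at 5 → [48, 8, 1, 7, 6, 2]
insert 3 at 0 → [3, 48, 8, 1, 7, 6, 2]
insert 4 at 6 → [3, 48, 8, 1, 7, 6, 4, 2]
append stack[-1]+stack[0] = 2+3 = 5 → [3, 48, 8, 1, 7, 6, 4, 2, 5]
sum = 84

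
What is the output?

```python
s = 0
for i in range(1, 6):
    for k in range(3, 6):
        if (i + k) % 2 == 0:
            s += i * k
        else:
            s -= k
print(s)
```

68

i=1,k=3: even sum, s = 0+3 = 3
i=1,k=4: odd sum, s = 3-4 = -1
i=1,k=5: even sum, s = (-1)+5 = 4
i=2,k=3: odd sum, s = 4-3 = 1
i=2,k=4: even sum, s = 1+8 = 9
i=2,k=5: odd sum, s = 9-5 = 4
i=3,k=3: even sum, s = 4+9 = 13
i=3,k=4: odd sum, s = 13-4 = 9
i=3,k=5: even sum, s = 9+15 = 24
i=4,k=3: odd sum, s = 24-3 = 21
i=4,k=4: even sum, s = 21+16 = 37
i=4,k=5: odd sum, s = 37-5 = 32
i=5,k=3: even sum, s = 32+15 = 47
i=5,k=4: odd sum, s = 47-4 = 43
i=5,k=5: even sum, s = 43+25 = 68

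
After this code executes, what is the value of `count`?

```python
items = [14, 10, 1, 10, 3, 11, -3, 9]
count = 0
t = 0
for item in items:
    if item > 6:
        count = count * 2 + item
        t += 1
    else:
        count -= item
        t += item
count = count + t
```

item=14: >6, count = 0*2+14 = 14; t=1
item=10: >6, count = 14*2+10 = 38; t=2
item=1: not >6, count = 38-1 = 37; t=3
item=10: >6, count = 37*2+10 = 84; t=4
item=3: not >6, count = 84-3 = 81; t=7
item=11: >6, count = 81*2+11 = 173; t=8
item=-3: not >6, count = 173-(-3) = 176; t=5
item=9: >6, count = 176*2+9 = 361; t=6
count+t = 361+6 = 367

367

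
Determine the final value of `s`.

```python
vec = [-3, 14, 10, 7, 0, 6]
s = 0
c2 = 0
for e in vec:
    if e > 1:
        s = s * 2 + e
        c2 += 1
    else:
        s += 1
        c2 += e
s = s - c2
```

e=-3: not >1, s = 0+1 = 1; c2=-3
e=14: >1, s = 1*2+14 = 16; c2=-2
e=10: >1, s = 16*2+10 = 42; c2=-1
e=7: >1, s = 42*2+7 = 91; c2=0
e=0: not >1, s = 91+1 = 92; c2=0
e=6: >1, s = 92*2+6 = 190; c2=1
s-c2 = 190-1 = 189

189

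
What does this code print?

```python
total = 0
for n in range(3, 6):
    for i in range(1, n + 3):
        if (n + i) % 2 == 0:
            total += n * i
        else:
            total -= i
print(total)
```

n=3,i=1: even sum, total = 0+3 = 3
n=3,i=2: odd sum, total = 3-2 = 1
n=3,i=3: even sum, total = 1+9 = 10
n=3,i=4: odd sum, total = 10-4 = 6
n=3,i=5: even sum, total = 6+15 = 21
n=4,i=1: odd sum, total = 21-1 = 20
n=4,i=2: even sum, total = 20+8 = 28
n=4,i=3: odd sum, total = 28-3 = 25
n=4,i=4: even sum, total = 25+16 = 41
n=4,i=5: odd sum, total = 41-5 = 36
n=4,i=6: even sum, total = 36+24 = 60
n=5,i=1: even sum, total = 60+5 = 65
n=5,i=2: odd sum, total = 65-2 = 63
n=5,i=3: even sum, total = 63+15 = 78
n=5,i=4: odd sum, total = 78-4 = 74
n=5,i=5: even sum, total = 74+25 = 99
n=5,i=6: odd sum, total = 99-6 = 93
n=5,i=7: even sum, total = 93+35 = 128

128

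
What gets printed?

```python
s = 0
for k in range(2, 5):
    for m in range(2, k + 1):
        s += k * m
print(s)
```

55

k=2,m=2: s = 0+4 = 4
k=3,m=2: s = 4+6 = 10
k=3,m=3: s = 10+9 = 19
k=4,m=2: s = 19+8 = 27
k=4,m=3: s = 27+12 = 39
k=4,m=4: s = 39+16 = 55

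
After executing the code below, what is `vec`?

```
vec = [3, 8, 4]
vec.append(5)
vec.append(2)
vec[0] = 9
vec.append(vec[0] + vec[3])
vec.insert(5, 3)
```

append 5 → [3, 8, 4, 5]
append 2 → [3, 8, 4, 5, 2]
vec[0] = 9 → [9, 8, 4, 5, 2]
append vec[0]+vec[3] = 9+5 = 14 → [9, 8, 4, 5, 2, 14]
insert 3 at 5 → [9, 8, 4, 5, 2, 3, 14]

[9, 8, 4, 5, 2, 3, 14]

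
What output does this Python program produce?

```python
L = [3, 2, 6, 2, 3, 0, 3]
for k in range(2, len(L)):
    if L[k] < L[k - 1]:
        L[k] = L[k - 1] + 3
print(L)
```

k=2: 6>=2, unchanged → [3, 2, 6, 2, 3, 0, 3]
k=3: 2<6, L[3] = 6+3 = 9 → [3, 2, 6, 9, 3, 0, 3]
k=4: 3<9, L[4] = 9+3 = 12 → [3, 2, 6, 9, 12, 0, 3]
k=5: 0<12, L[5] = 12+3 = 15 → [3, 2, 6, 9, 12, 15, 3]
k=6: 3<15, L[6] = 15+3 = 18 → [3, 2, 6, 9, 12, 15, 18]

[3, 2, 6, 9, 12, 15, 18]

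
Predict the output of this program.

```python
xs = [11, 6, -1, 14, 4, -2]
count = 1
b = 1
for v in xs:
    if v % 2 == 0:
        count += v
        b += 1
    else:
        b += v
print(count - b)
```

v=11: not even; b=12
v=6: even, count = 1+6 = 7; b=13
v=-1: not even; b=12
v=14: even, count = 7+14 = 21; b=13
v=4: even, count = 21+4 = 25; b=14
v=-2: even, count = 25+(-2) = 23; b=15
count-b = 23-15 = 8

8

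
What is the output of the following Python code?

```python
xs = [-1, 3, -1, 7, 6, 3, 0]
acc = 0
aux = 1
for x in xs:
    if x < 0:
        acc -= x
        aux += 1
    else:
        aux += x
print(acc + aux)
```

24

x=-1: <0, acc = 0-(-1) = 1; aux=2
x=3: not <0; aux=5
x=-1: <0, acc = 1-(-1) = 2; aux=6
x=7: not <0; aux=13
x=6: not <0; aux=19
x=3: not <0; aux=22
x=0: not <0; aux=22
acc+aux = 2+22 = 24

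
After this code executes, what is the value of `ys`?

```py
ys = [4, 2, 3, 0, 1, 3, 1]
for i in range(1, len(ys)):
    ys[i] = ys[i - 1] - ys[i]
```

[4, 2, -1, -1, -2, -5, -6]

i=1: ys[1] = 4-2 = 2 → [4, 2, 3, 0, 1, 3, 1]
i=2: ys[2] = 2-3 = -1 → [4, 2, -1, 0, 1, 3, 1]
i=3: ys[3] = (-1)-0 = -1 → [4, 2, -1, -1, 1, 3, 1]
i=4: ys[4] = (-1)-1 = -2 → [4, 2, -1, -1, -2, 3, 1]
i=5: ys[5] = (-2)-3 = -5 → [4, 2, -1, -1, -2, -5, 1]
i=6: ys[6] = (-5)-1 = -6 → [4, 2, -1, -1, -2, -5, -6]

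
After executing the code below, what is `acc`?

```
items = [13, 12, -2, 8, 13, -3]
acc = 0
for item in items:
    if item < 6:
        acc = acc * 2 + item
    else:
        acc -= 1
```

item=13: not <6, acc = 0-1 = -1
item=12: not <6, acc = (-1)-1 = -2
item=-2: <6, acc = (-2)*2+(-2) = -6
item=8: not <6, acc = (-6)-1 = -7
item=13: not <6, acc = (-7)-1 = -8
item=-3: <6, acc = (-8)*2+(-3) = -19

-19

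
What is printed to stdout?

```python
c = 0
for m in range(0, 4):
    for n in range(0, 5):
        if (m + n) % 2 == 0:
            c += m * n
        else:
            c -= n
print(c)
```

m=0,n=0: even sum, c = 0+0 = 0
m=0,n=1: odd sum, c = 0-1 = -1
m=0,n=2: even sum, c = (-1)+0 = -1
m=0,n=3: odd sum, c = (-1)-3 = -4
m=0,n=4: even sum, c = (-4)+0 = -4
m=1,n=0: odd sum, c = (-4)-0 = -4
m=1,n=1: even sum, c = (-4)+1 = -3
m=1,n=2: odd sum, c = (-3)-2 = -5
m=1,n=3: even sum, c = (-5)+3 = -2
m=1,n=4: odd sum, c = (-2)-4 = -6
m=2,n=0: even sum, c = (-6)+0 = -6
m=2,n=1: odd sum, c = (-6)-1 = -7
m=2,n=2: even sum, c = (-7)+4 = -3
m=2,n=3: odd sum, c = (-3)-3 = -6
m=2,n=4: even sum, c = (-6)+8 = 2
m=3,n=0: odd sum, c = 2-0 = 2
m=3,n=1: even sum, c = 2+3 = 5
m=3,n=2: odd sum, c = 5-2 = 3
m=3,n=3: even sum, c = 3+9 = 12
m=3,n=4: odd sum, c = 12-4 = 8

8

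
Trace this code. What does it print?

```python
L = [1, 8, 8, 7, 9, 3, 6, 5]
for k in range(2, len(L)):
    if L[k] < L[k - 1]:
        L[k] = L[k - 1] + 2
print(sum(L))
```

k=2: 8>=8, unchanged → [1, 8, 8, 7, 9, 3, 6, 5]
k=3: 7<8, L[3] = 8+2 = 10 → [1, 8, 8, 10, 9, 3, 6, 5]
k=4: 9<10, L[4] = 10+2 = 12 → [1, 8, 8, 10, 12, 3, 6, 5]
k=5: 3<12, L[5] = 12+2 = 14 → [1, 8, 8, 10, 12, 14, 6, 5]
k=6: 6<14, L[6] = 14+2 = 16 → [1, 8, 8, 10, 12, 14, 16, 5]
k=7: 5<16, L[7] = 16+2 = 18 → [1, 8, 8, 10, 12, 14, 16, 18]
sum = 87

87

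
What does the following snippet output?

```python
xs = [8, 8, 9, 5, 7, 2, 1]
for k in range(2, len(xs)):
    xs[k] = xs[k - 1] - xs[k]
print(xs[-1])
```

k=2: xs[2] = 8-9 = -1 → [8, 8, -1, 5, 7, 2, 1]
k=3: xs[3] = (-1)-5 = -6 → [8, 8, -1, -6, 7, 2, 1]
k=4: xs[4] = (-6)-7 = -13 → [8, 8, -1, -6, -13, 2, 1]
k=5: xs[5] = (-13)-2 = -15 → [8, 8, -1, -6, -13, -15, 1]
k=6: xs[6] = (-15)-1 = -16 → [8, 8, -1, -6, -13, -15, -16]

-16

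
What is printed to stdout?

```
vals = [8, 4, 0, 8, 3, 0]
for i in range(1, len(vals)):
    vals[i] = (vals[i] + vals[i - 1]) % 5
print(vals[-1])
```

3

i=1: vals[1] = (4+8)%5 = 2 → [8, 2, 0, 8, 3, 0]
i=2: vals[2] = (0+2)%5 = 2 → [8, 2, 2, 8, 3, 0]
i=3: vals[3] = (8+2)%5 = 0 → [8, 2, 2, 0, 3, 0]
i=4: vals[4] = (3+0)%5 = 3 → [8, 2, 2, 0, 3, 0]
i=5: vals[5] = (0+3)%5 = 3 → [8, 2, 2, 0, 3, 3]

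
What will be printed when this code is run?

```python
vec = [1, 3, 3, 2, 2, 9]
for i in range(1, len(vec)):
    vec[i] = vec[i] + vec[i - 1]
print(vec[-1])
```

i=1: vec[1] = 3+1 = 4 → [1, 4, 3, 2, 2, 9]
i=2: vec[2] = 3+4 = 7 → [1, 4, 7, 2, 2, 9]
i=3: vec[3] = 2+7 = 9 → [1, 4, 7, 9, 2, 9]
i=4: vec[4] = 2+9 = 11 → [1, 4, 7, 9, 11, 9]
i=5: vec[5] = 9+11 = 20 → [1, 4, 7, 9, 11, 20]

20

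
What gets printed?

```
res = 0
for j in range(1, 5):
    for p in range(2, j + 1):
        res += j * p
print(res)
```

j=2,p=2: res = 0+4 = 4
j=3,p=2: res = 4+6 = 10
j=3,p=3: res = 10+9 = 19
j=4,p=2: res = 19+8 = 27
j=4,p=3: res = 27+12 = 39
j=4,p=4: res = 39+16 = 55

55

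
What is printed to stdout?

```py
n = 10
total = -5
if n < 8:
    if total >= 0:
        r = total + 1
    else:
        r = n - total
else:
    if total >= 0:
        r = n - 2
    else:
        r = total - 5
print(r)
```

-10

n=10, total=-5
n < 8 is False; total >= 0 is False
→ r = total - 5 = -10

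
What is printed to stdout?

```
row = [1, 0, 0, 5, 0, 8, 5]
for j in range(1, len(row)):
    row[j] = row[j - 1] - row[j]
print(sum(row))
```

-34

j=1: row[1] = 1-0 = 1 → [1, 1, 0, 5, 0, 8, 5]
j=2: row[2] = 1-0 = 1 → [1, 1, 1, 5, 0, 8, 5]
j=3: row[3] = 1-5 = -4 → [1, 1, 1, -4, 0, 8, 5]
j=4: row[4] = (-4)-0 = -4 → [1, 1, 1, -4, -4, 8, 5]
j=5: row[5] = (-4)-8 = -12 → [1, 1, 1, -4, -4, -12, 5]
j=6: row[6] = (-12)-5 = -17 → [1, 1, 1, -4, -4, -12, -17]
sum = -34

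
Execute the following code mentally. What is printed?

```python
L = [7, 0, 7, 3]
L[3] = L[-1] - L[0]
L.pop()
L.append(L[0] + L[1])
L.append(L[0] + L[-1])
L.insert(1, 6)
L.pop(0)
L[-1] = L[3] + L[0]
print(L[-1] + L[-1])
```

26

L[3] = L[-1]-L[0] = 3-7 = -4 → [7, 0, 7, -4]
pop() removes -4 → [7, 0, 7]
append L[0]+L[1] = 7+0 = 7 → [7, 0, 7, 7]
append L[0]+L[-1] = 7+7 = 14 → [7, 0, 7, 7, 14]
insert 6 at 1 → [7, 6, 0, 7, 7, 14]
pop(0) removes 7 → [6, 0, 7, 7, 14]
L[-1] = L[3]+L[0] = 7+6 = 13 → [6, 0, 7, 7, 13]
L[-1]+L[-1] = 13+13 = 26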